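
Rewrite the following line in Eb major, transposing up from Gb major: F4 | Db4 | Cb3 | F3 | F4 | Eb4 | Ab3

D5 Bb4 Ab3 D4 D5 C5 F4

Gb major to Eb major up is a major sixth, so every note moves up by that interval.
F4 -> D5
Db4 -> Bb4
Cb3 -> Ab3
F3 -> D4
F4 -> D5
Eb4 -> C5
Ab3 -> F4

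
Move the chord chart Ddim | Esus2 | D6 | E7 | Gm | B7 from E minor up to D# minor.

C#dim D#sus2 C#6 D#7 F#m A#7

E minor up to D# minor is a major seventh; each chord root moves by that interval while the quality stays the same.
Ddim: root D up a major seventh → C#, giving C#dim.
Esus2: root E up a major seventh → D#, giving D#sus2.
D6: root D up a major seventh → C#, giving C#6.
E7: root E up a major seventh → D#, giving D#7.
Gm: root G up a major seventh → F#, giving F#m.
B7: root B up a major seventh → A#, giving A#7.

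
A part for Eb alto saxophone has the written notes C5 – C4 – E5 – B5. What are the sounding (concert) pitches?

Written C4 on the Eb alto saxophone sounds as Eb3, a major sixth lower; apply that shift to every note.
C5 to Eb4
C4 to Eb3
E5 to G4
B5 to D5

Eb4 Eb3 G4 D5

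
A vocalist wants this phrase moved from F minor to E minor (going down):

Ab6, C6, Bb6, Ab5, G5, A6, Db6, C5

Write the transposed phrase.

G6 B5 A6 G5 F#5 G#6 C6 B4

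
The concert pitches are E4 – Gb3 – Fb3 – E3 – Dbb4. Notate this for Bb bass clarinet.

The Bb bass clarinet sounds a major ninth below written, so the written part must be a major ninth above concert — transpose each note up.
E4 to F#5
Gb3 to Ab4
Fb3 to Gb4
E3 to F#4
Dbb4 to Ebb5

F#5 Ab4 Gb4 F#4 Ebb5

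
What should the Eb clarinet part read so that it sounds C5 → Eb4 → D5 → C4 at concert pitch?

A4 C4 B4 A3

The Eb clarinet sounds a minor third above written, so the written part must be a minor third below concert — transpose each note down.
C5 becomes A4
Eb4 becomes C4
D5 becomes B4
C4 becomes A3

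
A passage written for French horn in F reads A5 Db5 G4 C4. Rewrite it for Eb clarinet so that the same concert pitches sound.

First find concert pitch: the French horn in F sounds a perfect fifth below written, so A5 Db5 G4 C4 sounds D5 Gb4 C4 F3.
Then write for Eb clarinet: it sounds a minor third above written, so the part must be a minor third below concert.
D5 → B4
Gb4 → Eb4
C4 → A3
F3 → D3

B4 Eb4 A3 D3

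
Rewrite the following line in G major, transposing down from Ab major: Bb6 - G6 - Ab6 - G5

A6 F#6 G6 F#5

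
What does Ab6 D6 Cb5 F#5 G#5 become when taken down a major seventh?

Bbb5 Eb5 Dbb4 G4 A4

Ab6 -> Bbb5
D6 -> Eb5
Cb5 -> Dbb4
F#5 -> G4
G#5 -> A4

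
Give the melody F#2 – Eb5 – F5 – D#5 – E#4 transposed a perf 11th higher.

B3 Ab6 Bb6 G#6 A#5

F#2 -> B3
Eb5 -> Ab6
F5 -> Bb6
D#5 -> G#6
E#4 -> A#5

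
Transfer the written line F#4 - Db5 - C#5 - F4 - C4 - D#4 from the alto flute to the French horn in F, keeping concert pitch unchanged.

First find concert pitch: the alto flute sounds a perfect fourth below written, so F#4 Db5 C#5 F4 C4 D#4 sounds C#4 Ab4 G#4 C4 G3 A#3.
Then write for French horn in F: it sounds a perfect fifth below written, so the part must be a perfect fifth above concert.
C#4 → G#4
Ab4 → Eb5
G#4 → D#5
C4 → G4
G3 → D4
A#3 → E#4

G#4 Eb5 D#5 G4 D4 E#4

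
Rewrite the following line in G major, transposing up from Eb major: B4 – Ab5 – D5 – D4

D#5 C6 F#5 F#4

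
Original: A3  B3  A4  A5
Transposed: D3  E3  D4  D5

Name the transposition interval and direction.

From A3 to D3 is 5 letter names — a fifth of some quality.
D3 to A3 is 7 semitones, which makes it a perfect fifth; the second version is lower, so the direction is down.
Checking another pair — A5 → D5 — gives the same interval.

down a perfect fifth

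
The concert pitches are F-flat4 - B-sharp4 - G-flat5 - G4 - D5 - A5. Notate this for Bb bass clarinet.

The Bb bass clarinet sounds a major ninth below written, so the written part must be a major ninth above concert — transpose each note up.
Fb4 → Gb5
B#4 → C##6
Gb5 → Ab6
G4 → A5
D5 → E6
A5 → B6

Gb5 C##6 Ab6 A5 E6 B6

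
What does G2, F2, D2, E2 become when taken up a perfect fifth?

D3 C3 A2 B2

A perfect fifth up from G2 gives D3.
F2: a fifth up reaches C, and 7 semitones makes it C3.
D2: a fifth up reaches A, and 7 semitones makes it A2.
E2 up a perfect fifth is B2.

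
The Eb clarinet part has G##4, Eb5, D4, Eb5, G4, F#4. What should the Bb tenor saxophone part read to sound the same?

C##6 Ab6 G5 Ab6 C6 B5

First find concert pitch: the Eb clarinet sounds a minor third above written, so G##4 Eb5 D4 Eb5 G4 F#4 sounds B#4 Gb5 F4 Gb5 Bb4 A4.
Then write for Bb tenor saxophone: it sounds a major ninth below written, so the part must be a major ninth above concert.
B#4 → C##6
Gb5 → Ab6
F4 → G5
Gb5 → Ab6
Bb4 → C6
A4 → B5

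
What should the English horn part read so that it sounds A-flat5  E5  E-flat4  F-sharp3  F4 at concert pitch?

Eb6 B5 Bb4 C#4 C5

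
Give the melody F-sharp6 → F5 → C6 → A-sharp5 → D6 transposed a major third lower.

A major third down from F#6 gives D6.
F5: a third down reaches D, and 4 semitones makes it Db5.
C6 down a major third is Ab5.
A major third down from A#5 gives F#5.
D6 down a major third is Bb5.

D6 Db5 Ab5 F#5 Bb5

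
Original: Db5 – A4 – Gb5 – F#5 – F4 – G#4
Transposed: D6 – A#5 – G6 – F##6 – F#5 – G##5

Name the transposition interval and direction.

up an augmented octave

From Db5 to D6 is 8 letter names — an octave of some quality.
Db5 to D6 is 13 semitones, which makes it an augmented octave; the second version is higher, so the direction is up.
Checking another pair — G#4 → G##5 — gives the same interval.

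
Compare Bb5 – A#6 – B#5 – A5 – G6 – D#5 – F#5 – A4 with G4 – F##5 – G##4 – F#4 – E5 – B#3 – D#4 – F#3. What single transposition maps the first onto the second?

down a minor tenth

From Bb5 to G4 is 10 letter names — a tenth of some quality.
G4 to Bb5 is 15 semitones, which makes it a minor tenth; the second version is lower, so the direction is down.
Checking another pair — A4 → F#3 — gives the same interval.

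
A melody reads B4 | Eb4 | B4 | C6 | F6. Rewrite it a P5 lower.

E4 Ab3 E4 F5 Bb5

B4 becomes E4
Eb4 becomes Ab3
B4 becomes E4
C6 becomes F5
F6 becomes Bb5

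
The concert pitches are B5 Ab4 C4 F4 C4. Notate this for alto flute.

The alto flute sounds a perfect fourth below written, so the written part must be a perfect fourth above concert — transpose each note up.
B5 becomes E6
Ab4 becomes Db5
C4 becomes F4
F4 becomes Bb4
C4 becomes F4

E6 Db5 F4 Bb4 F4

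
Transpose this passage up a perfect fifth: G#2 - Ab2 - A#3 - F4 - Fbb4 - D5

G#2 up a perfect fifth is D#3.
A perfect fifth up from Ab2 gives Eb3.
A perfect fifth up from A#3 gives E#4.
F4: a fifth up reaches C, and 7 semitones makes it C5.
Fbb4: a fifth up reaches C, and 7 semitones makes it Cbb5.
D5: a fifth up reaches A, and 7 semitones makes it A5.

D#3 Eb3 E#4 C5 Cbb5 A5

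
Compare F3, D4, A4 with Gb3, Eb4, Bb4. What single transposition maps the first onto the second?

Take the first pair: F3 → Gb3. F to G spans 2 letter names, so the interval is some kind of second.
F3 to Gb3 is 1 semitone, which makes it a minor second; the second version is higher, so the direction is up.
Checking another pair — A4 → Bb4 — gives the same interval.

up a minor second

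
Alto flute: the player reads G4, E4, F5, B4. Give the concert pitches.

Written C4 on the alto flute sounds as G3, a perfect fourth lower; apply that shift to every note.
G4 → D4
E4 → B3
F5 → C5
B4 → F#4

D4 B3 C5 F#4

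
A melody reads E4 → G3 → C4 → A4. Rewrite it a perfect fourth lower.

B3 D3 G3 E4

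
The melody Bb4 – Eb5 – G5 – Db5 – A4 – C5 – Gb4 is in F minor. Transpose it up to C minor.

F5 Bb5 D6 Ab5 E5 G5 Db5

F minor to C minor up is a perfect fifth, so every note moves up by that interval.
Bb4 to F5
Eb5 to Bb5
G5 to D6
Db5 to Ab5
A4 to E5
C5 to G5
Gb4 to Db5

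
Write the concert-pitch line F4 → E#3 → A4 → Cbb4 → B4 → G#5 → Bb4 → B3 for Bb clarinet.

G4 F##3 B4 Dbb4 C#5 A#5 C5 C#4

The Bb clarinet sounds a major second below written, so the written part must be a major second above concert — transpose each note up.
F4 becomes G4
E#3 becomes F##3
A4 becomes B4
Cbb4 becomes Dbb4
B4 becomes C#5
G#5 becomes A#5
Bb4 becomes C5
B3 becomes C#4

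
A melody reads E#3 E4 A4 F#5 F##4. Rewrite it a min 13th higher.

E#3 -> C#5
E4 -> C6
A4 -> F6
F#5 -> D7
F##4 -> D#6

C#5 C6 F6 D7 D#6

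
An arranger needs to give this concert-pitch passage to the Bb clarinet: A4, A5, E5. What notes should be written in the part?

Written C4 sounds as Bb3 on the Bb clarinet, so concert pitches are written a major second up.
A4 -> B4
A5 -> B5
E5 -> F#5

B4 B5 F#5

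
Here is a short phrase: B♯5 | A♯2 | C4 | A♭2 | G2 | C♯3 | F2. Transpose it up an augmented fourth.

B#5 → E##6
A#2 → D##3
C4 → F#4
Ab2 → D3
G2 → C#3
C#3 → F##3
F2 → B2

E##6 D##3 F#4 D3 C#3 F##3 B2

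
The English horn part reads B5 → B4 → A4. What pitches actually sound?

Written C4 on the English horn sounds as F3, a perfect fifth lower; apply that shift to every note.
B5 to E5
B4 to E4
A4 to D4

E5 E4 D4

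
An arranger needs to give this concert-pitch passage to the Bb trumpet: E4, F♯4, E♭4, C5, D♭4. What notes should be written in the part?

The Bb trumpet sounds a major second below written, so the written part must be a major second above concert — transpose each note up.
E4 to F#4
F#4 to G#4
Eb4 to F4
C5 to D5
Db4 to Eb4

F#4 G#4 F4 D5 Eb4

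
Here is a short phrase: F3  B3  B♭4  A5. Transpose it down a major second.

F3 down a major second is Eb3.
A major second down from B3 gives A3.
A major second down from Bb4 gives Ab4.
A major second down from A5 gives G5.

Eb3 A3 Ab4 G5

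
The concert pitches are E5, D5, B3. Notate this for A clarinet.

G5 F5 D4

The A clarinet sounds a minor third below written, so the written part must be a minor third above concert — transpose each note up.
E5 becomes G5
D5 becomes F5
B3 becomes D4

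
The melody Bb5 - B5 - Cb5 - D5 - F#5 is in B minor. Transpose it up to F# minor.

F6 F#6 Gb5 A5 C#6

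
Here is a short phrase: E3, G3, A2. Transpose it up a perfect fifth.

B3 D4 E3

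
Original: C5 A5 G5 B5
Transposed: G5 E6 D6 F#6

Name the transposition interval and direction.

up a perfect fifth

Take the first pair: C5 → G5. C to G spans 5 letter names, so the interval is some kind of fifth.
C5 to G5 is 7 semitones, which makes it a perfect fifth; the second version is higher, so the direction is up.
Checking another pair — B5 → F#6 — gives the same interval.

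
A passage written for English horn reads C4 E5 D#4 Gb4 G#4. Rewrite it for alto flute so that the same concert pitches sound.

Bb3 D5 C#4 Fb4 F#4

First find concert pitch: the English horn sounds a perfect fifth below written, so C4 E5 D#4 Gb4 G#4 sounds F3 A4 G#3 Cb4 C#4.
Then write for alto flute: it sounds a perfect fourth below written, so the part must be a perfect fourth above concert.
F3 → Bb3
A4 → D5
G#3 → C#4
Cb4 → Fb4
C#4 → F#4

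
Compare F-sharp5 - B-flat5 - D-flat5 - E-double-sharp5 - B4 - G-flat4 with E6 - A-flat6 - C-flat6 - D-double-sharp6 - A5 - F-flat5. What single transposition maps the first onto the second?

up a minor seventh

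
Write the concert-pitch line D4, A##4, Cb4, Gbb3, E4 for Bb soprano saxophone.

E4 B##4 Db4 Abb3 F#4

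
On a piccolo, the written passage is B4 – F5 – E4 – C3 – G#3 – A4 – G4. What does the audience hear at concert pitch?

B5 F6 E5 C4 G#4 A5 G5

Written C4 on the piccolo sounds as C5, a perfect octave higher; apply that shift to every note.
B4 -> B5
F5 -> F6
E4 -> E5
C3 -> C4
G#3 -> G#4
A4 -> A5
G4 -> G5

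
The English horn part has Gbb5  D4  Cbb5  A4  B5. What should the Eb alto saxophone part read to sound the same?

First find concert pitch: the English horn sounds a perfect fifth below written, so Gbb5 D4 Cbb5 A4 B5 sounds Cbb5 G3 Fbb4 D4 E5.
Then write for Eb alto saxophone: it sounds a major sixth below written, so the part must be a major sixth above concert.
Cbb5 → Abb5
G3 → E4
Fbb4 → Dbb5
D4 → B4
E5 → C#6

Abb5 E4 Dbb5 B4 C#6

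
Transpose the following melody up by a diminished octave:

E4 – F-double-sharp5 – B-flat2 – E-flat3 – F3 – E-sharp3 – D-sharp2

Eb5 F#6 Bbb3 Ebb4 Fb4 E4 D3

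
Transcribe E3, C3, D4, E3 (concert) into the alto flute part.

A3 F3 G4 A3

The alto flute sounds a perfect fourth below written, so the written part must be a perfect fourth above concert — transpose each note up.
E3 to A3
C3 to F3
D4 to G4
E3 to A3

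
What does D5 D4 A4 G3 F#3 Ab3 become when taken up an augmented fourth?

D5 up an augmented fourth is G#5.
An augmented fourth up from D4 gives G#4.
An augmented fourth up from A4 gives D#5.
G3 up an augmented fourth is C#4.
F#3 up an augmented fourth is B#3.
Ab3 up an augmented fourth is D4.

G#5 G#4 D#5 C#4 B#3 D4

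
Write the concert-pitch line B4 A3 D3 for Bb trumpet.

C#5 B3 E3

The Bb trumpet sounds a major second below written, so the written part must be a major second above concert — transpose each note up.
B4 to C#5
A3 to B3
D3 to E3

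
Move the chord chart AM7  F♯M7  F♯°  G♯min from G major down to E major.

F#M7 D#M7 D#° E#min

G major down to E major is a minor third; each chord root moves by that interval while the quality stays the same.
AM7: root A down a minor third → F#, giving F#M7.
F♯M7: root F♯ down a minor third → D#, giving D#M7.
F♯°: root F♯ down a minor third → D#, giving D#°.
G♯min: root G♯ down a minor third → E#, giving E#min.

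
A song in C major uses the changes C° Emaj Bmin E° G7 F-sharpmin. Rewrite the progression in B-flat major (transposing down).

Bb° Dmaj Amin D° F7 Emin

C major down to B-flat major is a major second; each chord root moves by that interval while the quality stays the same.
C°: root C down a major second → Bb, giving Bb°.
Emaj: root E down a major second → D, giving Dmaj.
Bmin: root B down a major second → A, giving Amin.
E°: root E down a major second → D, giving D°.
G7: root G down a major second → F, giving F7.
F-sharpmin: root F-sharp down a major second → E, giving Emin.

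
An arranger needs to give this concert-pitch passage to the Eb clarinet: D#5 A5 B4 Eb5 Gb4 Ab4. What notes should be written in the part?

The Eb clarinet sounds a minor third above written, so the written part must be a minor third below concert — transpose each note down.
D#5 to B#4
A5 to F#5
B4 to G#4
Eb5 to C5
Gb4 to Eb4
Ab4 to F4

B#4 F#5 G#4 C5 Eb4 F4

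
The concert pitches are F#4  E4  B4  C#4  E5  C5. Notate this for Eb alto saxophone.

D#5 C#5 G#5 A#4 C#6 A5

Written C4 sounds as Eb3 on the Eb alto saxophone, so concert pitches are written a major sixth up.
F#4 to D#5
E4 to C#5
B4 to G#5
C#4 to A#4
E5 to C#6
C5 to A5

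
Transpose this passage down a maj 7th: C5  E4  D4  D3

C5: a seventh down reaches D, and 11 semitones makes it Db4.
A major seventh down from E4 gives F3.
A major seventh down from D4 gives Eb3.
D3 down a major seventh is Eb2.

Db4 F3 Eb3 Eb2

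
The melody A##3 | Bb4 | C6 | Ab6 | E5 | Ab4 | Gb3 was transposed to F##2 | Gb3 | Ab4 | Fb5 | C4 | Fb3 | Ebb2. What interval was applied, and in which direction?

From A##3 to F##2 is 10 letter names — a tenth of some quality.
F##2 to A##3 is 16 semitones, which makes it a major tenth; the second version is lower, so the direction is down.
Checking another pair — Gb3 → Ebb2 — gives the same interval.

down a major tenth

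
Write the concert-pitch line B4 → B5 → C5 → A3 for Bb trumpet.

The Bb trumpet sounds a major second below written, so the written part must be a major second above concert — transpose each note up.
B4 gives C#5
B5 gives C#6
C5 gives D5
A3 gives B3

C#5 C#6 D5 B3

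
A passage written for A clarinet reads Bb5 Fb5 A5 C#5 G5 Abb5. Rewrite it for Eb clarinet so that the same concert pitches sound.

First find concert pitch: the A clarinet sounds a minor third below written, so Bb5 Fb5 A5 C#5 G5 Abb5 sounds G5 Db5 F#5 A#4 E5 Fb5.
Then write for Eb clarinet: it sounds a minor third above written, so the part must be a minor third below concert.
G5 → E5
Db5 → Bb4
F#5 → D#5
A#4 → F##4
E5 → C#5
Fb5 → Db5

E5 Bb4 D#5 F##4 C#5 Db5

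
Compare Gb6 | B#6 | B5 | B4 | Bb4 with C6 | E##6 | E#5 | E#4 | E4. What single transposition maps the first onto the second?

down a diminished fifth

From Gb6 to C6 is 5 letter names — a fifth of some quality.
C6 to Gb6 is 6 semitones, which makes it a diminished fifth; the second version is lower, so the direction is down.
Checking another pair — Bb4 → E4 — gives the same interval.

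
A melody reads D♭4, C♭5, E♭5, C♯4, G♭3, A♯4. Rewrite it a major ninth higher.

Eb5 Db6 F6 D#5 Ab4 B#5

Db4 up a major ninth is Eb5.
Cb5 up a major ninth is Db6.
Eb5: a ninth up reaches F, and 14 semitones makes it F6.
A major ninth up from C#4 gives D#5.
Gb3 up a major ninth is Ab4.
A#4 up a major ninth is B#5.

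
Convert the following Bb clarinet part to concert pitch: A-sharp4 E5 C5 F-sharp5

Written C4 on the Bb clarinet sounds as Bb3, a major second lower; apply that shift to every note.
A#4 to G#4
E5 to D5
C5 to Bb4
F#5 to E5

G#4 D5 Bb4 E5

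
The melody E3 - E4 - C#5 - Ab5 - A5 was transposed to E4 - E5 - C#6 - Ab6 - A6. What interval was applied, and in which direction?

up a perfect octave

From E3 to E4 is 8 letter names — an octave of some quality.
E3 to E4 is 12 semitones, which makes it a perfect octave; the second version is higher, so the direction is up.
Checking another pair — A5 → A6 — gives the same interval.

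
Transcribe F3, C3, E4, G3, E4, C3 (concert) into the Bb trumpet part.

G3 D3 F#4 A3 F#4 D3

Written C4 sounds as Bb3 on the Bb trumpet, so concert pitches are written a major second up.
F3 -> G3
C3 -> D3
E4 -> F#4
G3 -> A3
E4 -> F#4
C3 -> D3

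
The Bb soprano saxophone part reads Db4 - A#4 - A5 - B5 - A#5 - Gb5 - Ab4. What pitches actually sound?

Cb4 G#4 G5 A5 G#5 Fb5 Gb4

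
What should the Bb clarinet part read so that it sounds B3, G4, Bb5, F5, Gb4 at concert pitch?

The Bb clarinet sounds a major second below written, so the written part must be a major second above concert — transpose each note up.
B3 -> C#4
G4 -> A4
Bb5 -> C6
F5 -> G5
Gb4 -> Ab4

C#4 A4 C6 G5 Ab4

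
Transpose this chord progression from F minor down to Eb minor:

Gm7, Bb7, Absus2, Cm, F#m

Fm7 Ab7 Gbsus2 Bbm Em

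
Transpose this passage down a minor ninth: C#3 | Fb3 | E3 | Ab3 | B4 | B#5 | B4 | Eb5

C#3: a ninth down reaches B, and 13 semitones makes it B#1.
A minor ninth down from Fb3 gives Eb2.
E3 down a minor ninth is D#2.
Ab3 down a minor ninth is G2.
A minor ninth down from B4 gives A#3.
B#5: a ninth down reaches A, and 13 semitones makes it A##4.
B4 down a minor ninth is A#3.
Eb5: a ninth down reaches D, and 13 semitones makes it D4.

B#1 Eb2 D#2 G2 A#3 A##4 A#3 D4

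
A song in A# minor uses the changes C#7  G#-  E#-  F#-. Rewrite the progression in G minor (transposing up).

Bb7 F- D- Eb-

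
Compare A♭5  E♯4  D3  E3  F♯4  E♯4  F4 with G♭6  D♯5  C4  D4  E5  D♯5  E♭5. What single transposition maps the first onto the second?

up a minor seventh

Take the first pair: Ab5 → Gb6. A to G spans 7 letter names, so the interval is some kind of seventh.
Ab5 to Gb6 is 10 semitones, which makes it a minor seventh; the second version is higher, so the direction is up.
Checking another pair — F4 → Eb5 — gives the same interval.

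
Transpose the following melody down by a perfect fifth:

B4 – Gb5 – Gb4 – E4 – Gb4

B4: a fifth down reaches E, and 7 semitones makes it E4.
A perfect fifth down from Gb5 gives Cb5.
Gb4 down a perfect fifth is Cb4.
A perfect fifth down from E4 gives A3.
Gb4 down a perfect fifth is Cb4.

E4 Cb5 Cb4 A3 Cb4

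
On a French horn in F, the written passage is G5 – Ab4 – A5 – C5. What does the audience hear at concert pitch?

C5 Db4 D5 F4

Written C4 on the French horn in F sounds as F3, a perfect fifth lower; apply that shift to every note.
G5 -> C5
Ab4 -> Db4
A5 -> D5
C5 -> F4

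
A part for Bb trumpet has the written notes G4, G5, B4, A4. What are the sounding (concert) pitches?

F4 F5 A4 G4

The Bb trumpet sounds a major second below written, so transpose each written note down a major second.
G4 to F4
G5 to F5
B4 to A4
A4 to G4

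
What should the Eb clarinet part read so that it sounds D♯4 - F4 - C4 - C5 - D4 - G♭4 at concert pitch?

B#3 D4 A3 A4 B3 Eb4

Written C4 sounds as Eb4 on the Eb clarinet, so concert pitches are written a minor third down.
D#4 becomes B#3
F4 becomes D4
C4 becomes A3
C5 becomes A4
D4 becomes B3
Gb4 becomes Eb4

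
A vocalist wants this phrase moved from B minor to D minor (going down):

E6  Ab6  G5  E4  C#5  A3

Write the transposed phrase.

G5 Cb6 Bb4 G3 E4 C3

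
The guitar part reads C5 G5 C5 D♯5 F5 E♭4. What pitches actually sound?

Written C4 on the guitar sounds as C3, a perfect octave lower; apply that shift to every note.
C5 gives C4
G5 gives G4
C5 gives C4
D#5 gives D#4
F5 gives F4
Eb4 gives Eb3

C4 G4 C4 D#4 F4 Eb3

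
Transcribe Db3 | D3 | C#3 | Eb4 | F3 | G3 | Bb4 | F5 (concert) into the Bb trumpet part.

Written C4 sounds as Bb3 on the Bb trumpet, so concert pitches are written a major second up.
Db3 → Eb3
D3 → E3
C#3 → D#3
Eb4 → F4
F3 → G3
G3 → A3
Bb4 → C5
F5 → G5

Eb3 E3 D#3 F4 G3 A3 C5 G5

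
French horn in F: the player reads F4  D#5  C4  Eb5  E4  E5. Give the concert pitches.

The French horn in F sounds a perfect fifth below written, so transpose each written note down a perfect fifth.
F4 → Bb3
D#5 → G#4
C4 → F3
Eb5 → Ab4
E4 → A3
E5 → A4

Bb3 G#4 F3 Ab4 A3 A4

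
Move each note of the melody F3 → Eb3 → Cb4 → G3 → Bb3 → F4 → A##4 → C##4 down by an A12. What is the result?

F3 down an augmented twelfth is Bbb1.
An augmented twelfth down from Eb3 gives Abb1.
Cb4: a twelfth down reaches F, and 20 semitones makes it Fbb2.
G3: a twelfth down reaches C, and 20 semitones makes it Cb2.
An augmented twelfth down from Bb3 gives Ebb2.
F4 down an augmented twelfth is Bbb2.
A##4: a twelfth down reaches D, and 20 semitones makes it D#3.
C##4: a twelfth down reaches F, and 20 semitones makes it F#2.

Bbb1 Abb1 Fbb2 Cb2 Ebb2 Bbb2 D#3 F#2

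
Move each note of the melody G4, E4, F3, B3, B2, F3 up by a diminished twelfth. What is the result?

A diminished twelfth up from G4 gives Db6.
E4 up a diminished twelfth is Bb5.
F3 up a diminished twelfth is Cb5.
B3: a twelfth up reaches F, and 18 semitones makes it F5.
A diminished twelfth up from B2 gives F4.
F3: a twelfth up reaches C, and 18 semitones makes it Cb5.

Db6 Bb5 Cb5 F5 F4 Cb5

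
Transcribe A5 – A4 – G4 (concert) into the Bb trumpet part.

Written C4 sounds as Bb3 on the Bb trumpet, so concert pitches are written a major second up.
A5 to B5
A4 to B4
G4 to A4

B5 B4 A4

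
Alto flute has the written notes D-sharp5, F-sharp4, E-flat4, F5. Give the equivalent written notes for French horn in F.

E#5 G#4 F4 G5

First find concert pitch: the alto flute sounds a perfect fourth below written, so D-sharp5 F-sharp4 E-flat4 F5 sounds A#4 C#4 Bb3 C5.
Then write for French horn in F: it sounds a perfect fifth below written, so the part must be a perfect fifth above concert.
A#4 → E#5
C#4 → G#4
Bb3 → F4
C5 → G5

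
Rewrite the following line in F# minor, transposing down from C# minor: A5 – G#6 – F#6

From C# down to F# is a perfect fifth; apply that to each pitch.
A5 → D5
G#6 → C#6
F#6 → B5

D5 C#6 B5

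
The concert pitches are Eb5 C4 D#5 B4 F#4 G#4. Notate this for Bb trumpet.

F5 D4 E#5 C#5 G#4 A#4

The Bb trumpet sounds a major second below written, so the written part must be a major second above concert — transpose each note up.
Eb5 -> F5
C4 -> D4
D#5 -> E#5
B4 -> C#5
F#4 -> G#4
G#4 -> A#4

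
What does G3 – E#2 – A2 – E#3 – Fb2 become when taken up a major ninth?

A4 F##3 B3 F##4 Gb3

G3: a ninth up reaches A, and 14 semitones makes it A4.
A major ninth up from E#2 gives F##3.
A major ninth up from A2 gives B3.
A major ninth up from E#3 gives F##4.
Fb2: a ninth up reaches G, and 14 semitones makes it Gb3.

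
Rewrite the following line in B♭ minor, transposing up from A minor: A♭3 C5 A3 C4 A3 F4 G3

From A up to B♭ is a minor second; apply that to each pitch.
Ab3 to Bbb3
C5 to Db5
A3 to Bb3
C4 to Db4
A3 to Bb3
F4 to Gb4
G3 to Ab3

Bbb3 Db5 Bb3 Db4 Bb3 Gb4 Ab3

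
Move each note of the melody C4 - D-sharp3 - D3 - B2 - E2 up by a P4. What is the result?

F4 G#3 G3 E3 A2

C4 becomes F4
D#3 becomes G#3
D3 becomes G3
B2 becomes E3
E2 becomes A2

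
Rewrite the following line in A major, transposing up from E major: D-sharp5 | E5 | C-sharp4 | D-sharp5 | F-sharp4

G#5 A5 F#4 G#5 B4

From E up to A is a perfect fourth; apply that to each pitch.
D#5 -> G#5
E5 -> A5
C#4 -> F#4
D#5 -> G#5
F#4 -> B4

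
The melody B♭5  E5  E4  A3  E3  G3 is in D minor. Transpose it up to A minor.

From D up to A is a perfect fifth; apply that to each pitch.
Bb5 -> F6
E5 -> B5
E4 -> B4
A3 -> E4
E3 -> B3
G3 -> D4

F6 B5 B4 E4 B3 D4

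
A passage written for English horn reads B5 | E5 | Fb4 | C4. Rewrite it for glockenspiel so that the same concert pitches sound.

E3 A2 Bbb1 F1

First find concert pitch: the English horn sounds a perfect fifth below written, so B5 E5 Fb4 C4 sounds E5 A4 Bbb3 F3.
Then write for glockenspiel: it sounds a perfect fifteenth above written, so the part must be a perfect fifteenth below concert.
E5 → E3
A4 → A2
Bbb3 → Bbb1
F3 → F1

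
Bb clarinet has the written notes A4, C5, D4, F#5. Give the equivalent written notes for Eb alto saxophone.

E5 G5 A4 C#6

First find concert pitch: the Bb clarinet sounds a major second below written, so A4 C5 D4 F#5 sounds G4 Bb4 C4 E5.
Then write for Eb alto saxophone: it sounds a major sixth below written, so the part must be a major sixth above concert.
G4 → E5
Bb4 → G5
C4 → A4
E5 → C#6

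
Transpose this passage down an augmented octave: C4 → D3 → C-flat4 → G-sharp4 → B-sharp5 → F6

Cb3 Db2 Cbb3 G3 B4 Fb5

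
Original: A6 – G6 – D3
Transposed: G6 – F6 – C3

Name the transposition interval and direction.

down a major second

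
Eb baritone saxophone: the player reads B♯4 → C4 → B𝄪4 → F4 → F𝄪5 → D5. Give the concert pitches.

D#3 Eb2 D##3 Ab2 A#3 F3

Written C4 on the Eb baritone saxophone sounds as Eb2, a major thirteenth lower; apply that shift to every note.
B#4 -> D#3
C4 -> Eb2
B##4 -> D##3
F4 -> Ab2
F##5 -> A#3
D5 -> F3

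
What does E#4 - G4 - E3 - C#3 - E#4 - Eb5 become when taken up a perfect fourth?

A#4 C5 A3 F#3 A#4 Ab5

E#4 up a perfect fourth is A#4.
G4 up a perfect fourth is C5.
A perfect fourth up from E3 gives A3.
A perfect fourth up from C#3 gives F#3.
E#4: a fourth up reaches A, and 5 semitones makes it A#4.
Eb5: a fourth up reaches A, and 5 semitones makes it Ab5.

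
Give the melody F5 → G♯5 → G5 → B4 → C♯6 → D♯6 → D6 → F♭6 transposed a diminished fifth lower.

B4 C##5 C#5 E#4 F##5 G##5 G#5 Bb5

F5 down a diminished fifth is B4.
A diminished fifth down from G#5 gives C##5.
G5 down a diminished fifth is C#5.
B4 down a diminished fifth is E#4.
A diminished fifth down from C#6 gives F##5.
D#6: a fifth down reaches G, and 6 semitones makes it G##5.
D6: a fifth down reaches G, and 6 semitones makes it G#5.
Fb6: a fifth down reaches B, and 6 semitones makes it Bb5.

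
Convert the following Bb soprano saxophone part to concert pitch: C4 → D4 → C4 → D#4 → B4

Written C4 on the Bb soprano saxophone sounds as Bb3, a major second lower; apply that shift to every note.
C4 becomes Bb3
D4 becomes C4
C4 becomes Bb3
D#4 becomes C#4
B4 becomes A4

Bb3 C4 Bb3 C#4 A4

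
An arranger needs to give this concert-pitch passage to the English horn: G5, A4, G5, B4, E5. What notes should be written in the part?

D6 E5 D6 F#5 B5

Written C4 sounds as F3 on the English horn, so concert pitches are written a perfect fifth up.
G5 to D6
A4 to E5
G5 to D6
B4 to F#5
E5 to B5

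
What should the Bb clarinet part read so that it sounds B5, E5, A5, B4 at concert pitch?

C#6 F#5 B5 C#5

Written C4 sounds as Bb3 on the Bb clarinet, so concert pitches are written a major second up.
B5 becomes C#6
E5 becomes F#5
A5 becomes B5
B4 becomes C#5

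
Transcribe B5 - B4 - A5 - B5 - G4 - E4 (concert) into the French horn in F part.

F#6 F#5 E6 F#6 D5 B4

The French horn in F sounds a perfect fifth below written, so the written part must be a perfect fifth above concert — transpose each note up.
B5 -> F#6
B4 -> F#5
A5 -> E6
B5 -> F#6
G4 -> D5
E4 -> B4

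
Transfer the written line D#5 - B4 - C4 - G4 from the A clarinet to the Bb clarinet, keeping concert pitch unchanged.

First find concert pitch: the A clarinet sounds a minor third below written, so D#5 B4 C4 G4 sounds B#4 G#4 A3 E4.
Then write for Bb clarinet: it sounds a major second below written, so the part must be a major second above concert.
B#4 → C##5
G#4 → A#4
A3 → B3
E4 → F#4

C##5 A#4 B3 F#4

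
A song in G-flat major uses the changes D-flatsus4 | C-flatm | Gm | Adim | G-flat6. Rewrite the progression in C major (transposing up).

G-flat major up to C major is an augmented fourth; each chord root moves by that interval while the quality stays the same.
D-flatsus4: root D-flat up an augmented fourth → G, giving Gsus4.
C-flatm: root C-flat up an augmented fourth → F, giving Fm.
Gm: root G up an augmented fourth → C#, giving C#m.
Adim: root A up an augmented fourth → D#, giving D#dim.
G-flat6: root G-flat up an augmented fourth → C, giving C6.

Gsus4 Fm C#m D#dim C6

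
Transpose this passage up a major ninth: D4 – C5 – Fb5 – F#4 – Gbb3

E5 D6 Gb6 G#5 Abb4

D4 up a major ninth is E5.
A major ninth up from C5 gives D6.
A major ninth up from Fb5 gives Gb6.
A major ninth up from F#4 gives G#5.
A major ninth up from Gbb3 gives Abb4.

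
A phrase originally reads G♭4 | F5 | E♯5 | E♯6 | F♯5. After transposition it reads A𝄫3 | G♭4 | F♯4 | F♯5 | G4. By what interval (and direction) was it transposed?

down a major seventh

Take the first pair: Gb4 → Abb3. G to A spans 7 letter names, so the interval is some kind of seventh.
Abb3 to Gb4 is 11 semitones, which makes it a major seventh; the second version is lower, so the direction is down.
Checking another pair — F#5 → G4 — gives the same interval.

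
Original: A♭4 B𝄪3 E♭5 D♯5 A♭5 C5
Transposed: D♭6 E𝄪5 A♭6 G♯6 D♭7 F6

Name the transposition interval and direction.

Take the first pair: Ab4 → Db6. A to D spans 11 letter names, so the interval is some kind of eleventh.
Ab4 to Db6 is 17 semitones, which makes it a perfect eleventh; the second version is higher, so the direction is up.
Checking another pair — C5 → F6 — gives the same interval.

up a perfect eleventh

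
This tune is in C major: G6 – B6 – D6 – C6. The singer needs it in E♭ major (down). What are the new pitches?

C major to E♭ major down is a major sixth, so every note moves down by that interval.
G6 -> Bb5
B6 -> D6
D6 -> F5
C6 -> Eb5

Bb5 D6 F5 Eb5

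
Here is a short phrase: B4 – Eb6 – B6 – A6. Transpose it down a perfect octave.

B3 Eb5 B5 A5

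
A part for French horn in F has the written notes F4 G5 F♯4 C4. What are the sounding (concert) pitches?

Bb3 C5 B3 F3

The French horn in F sounds a perfect fifth below written, so transpose each written note down a perfect fifth.
F4 gives Bb3
G5 gives C5
F#4 gives B3
C4 gives F3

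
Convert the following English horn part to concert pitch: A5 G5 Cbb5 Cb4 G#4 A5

D5 C5 Fbb4 Fb3 C#4 D5

Written C4 on the English horn sounds as F3, a perfect fifth lower; apply that shift to every note.
A5 → D5
G5 → C5
Cbb5 → Fbb4
Cb4 → Fb3
G#4 → C#4
A5 → D5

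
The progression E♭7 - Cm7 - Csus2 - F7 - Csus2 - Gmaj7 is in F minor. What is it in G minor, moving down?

F minor down to G minor is a minor seventh; each chord root moves by that interval while the quality stays the same.
E♭7: root E♭ down a minor seventh → F, giving F7.
Cm7: root C down a minor seventh → D, giving Dm7.
Csus2: root C down a minor seventh → D, giving Dsus2.
F7: root F down a minor seventh → G, giving G7.
Csus2: root C down a minor seventh → D, giving Dsus2.
Gmaj7: root G down a minor seventh → A, giving Amaj7.

F7 Dm7 Dsus2 G7 Dsus2 Amaj7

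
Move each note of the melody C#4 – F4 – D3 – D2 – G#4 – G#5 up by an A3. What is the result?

E##4 A#4 F##3 F##2 B##4 B##5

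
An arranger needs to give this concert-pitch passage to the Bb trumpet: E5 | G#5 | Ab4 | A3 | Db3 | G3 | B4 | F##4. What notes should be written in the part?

F#5 A#5 Bb4 B3 Eb3 A3 C#5 G##4

Written C4 sounds as Bb3 on the Bb trumpet, so concert pitches are written a major second up.
E5 becomes F#5
G#5 becomes A#5
Ab4 becomes Bb4
A3 becomes B3
Db3 becomes Eb3
G3 becomes A3
B4 becomes C#5
F##4 becomes G##4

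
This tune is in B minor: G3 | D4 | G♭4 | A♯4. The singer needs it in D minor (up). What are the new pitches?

B minor to D minor up is a minor third, so every note moves up by that interval.
G3 -> Bb3
D4 -> F4
Gb4 -> Bbb4
A#4 -> C#5

Bb3 F4 Bbb4 C#5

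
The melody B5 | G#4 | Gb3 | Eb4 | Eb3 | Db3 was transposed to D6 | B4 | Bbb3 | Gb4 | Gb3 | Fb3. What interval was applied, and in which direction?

From B5 to D6 is 3 letter names — a third of some quality.
B5 to D6 is 3 semitones, which makes it a minor third; the second version is higher, so the direction is up.
Checking another pair — Db3 → Fb3 — gives the same interval.

up a minor third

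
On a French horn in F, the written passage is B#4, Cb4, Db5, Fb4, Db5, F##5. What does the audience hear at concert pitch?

The French horn in F sounds a perfect fifth below written, so transpose each written note down a perfect fifth.
B#4 → E#4
Cb4 → Fb3
Db5 → Gb4
Fb4 → Bbb3
Db5 → Gb4
F##5 → B#4

E#4 Fb3 Gb4 Bbb3 Gb4 B#4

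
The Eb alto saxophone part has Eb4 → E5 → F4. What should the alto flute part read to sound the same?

First find concert pitch: the Eb alto saxophone sounds a major sixth below written, so Eb4 E5 F4 sounds Gb3 G4 Ab3.
Then write for alto flute: it sounds a perfect fourth below written, so the part must be a perfect fourth above concert.
Gb3 → Cb4
G4 → C5
Ab3 → Db4

Cb4 C5 Db4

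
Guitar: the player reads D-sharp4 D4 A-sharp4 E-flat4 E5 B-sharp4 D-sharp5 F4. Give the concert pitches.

The guitar sounds a perfect octave below written, so transpose each written note down a perfect octave.
D#4 to D#3
D4 to D3
A#4 to A#3
Eb4 to Eb3
E5 to E4
B#4 to B#3
D#5 to D#4
F4 to F3

D#3 D3 A#3 Eb3 E4 B#3 D#4 F3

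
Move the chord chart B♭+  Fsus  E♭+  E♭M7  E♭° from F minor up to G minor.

C+ Gsus F+ FM7 F°

F minor up to G minor is a major second; each chord root moves by that interval while the quality stays the same.
B♭+: root B♭ up a major second → C, giving C+.
Fsus: root F up a major second → G, giving Gsus.
E♭+: root E♭ up a major second → F, giving F+.
E♭M7: root E♭ up a major second → F, giving FM7.
E♭°: root E♭ up a major second → F, giving F°.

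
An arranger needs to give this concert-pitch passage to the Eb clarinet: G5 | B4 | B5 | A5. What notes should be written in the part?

E5 G#4 G#5 F#5

Written C4 sounds as Eb4 on the Eb clarinet, so concert pitches are written a minor third down.
G5 -> E5
B4 -> G#4
B5 -> G#5
A5 -> F#5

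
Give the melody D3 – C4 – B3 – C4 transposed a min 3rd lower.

B2 A3 G#3 A3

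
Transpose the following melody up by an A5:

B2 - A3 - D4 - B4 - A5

F##3 E#4 A#4 F##5 E#6

B2 to F##3
A3 to E#4
D4 to A#4
B4 to F##5
A5 to E#6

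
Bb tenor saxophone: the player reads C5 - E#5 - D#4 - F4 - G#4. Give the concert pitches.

Written C4 on the Bb tenor saxophone sounds as Bb2, a major ninth lower; apply that shift to every note.
C5 gives Bb3
E#5 gives D#4
D#4 gives C#3
F4 gives Eb3
G#4 gives F#3

Bb3 D#4 C#3 Eb3 F#3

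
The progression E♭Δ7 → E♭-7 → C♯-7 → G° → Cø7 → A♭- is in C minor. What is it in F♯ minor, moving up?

AΔ7 A-7 F##-7 C#° F#ø7 D-

C minor up to F♯ minor is an augmented fourth; each chord root moves by that interval while the quality stays the same.
E♭Δ7: root E♭ up an augmented fourth → A, giving AΔ7.
E♭-7: root E♭ up an augmented fourth → A, giving A-7.
C♯-7: root C♯ up an augmented fourth → F##, giving F##-7.
G°: root G up an augmented fourth → C#, giving C#°.
Cø7: root C up an augmented fourth → F#, giving F#ø7.
A♭-: root A♭ up an augmented fourth → D, giving D-.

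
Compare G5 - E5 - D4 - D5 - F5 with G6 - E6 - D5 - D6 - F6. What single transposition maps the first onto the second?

Take the first pair: G5 → G6. G to G spans 8 letter names, so the interval is some kind of octave.
G5 to G6 is 12 semitones, which makes it a perfect octave; the second version is higher, so the direction is up.
Checking another pair — F5 → F6 — gives the same interval.

up a perfect octave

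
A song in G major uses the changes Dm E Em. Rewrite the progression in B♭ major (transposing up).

Fm G Gm

G major up to B♭ major is a minor third; each chord root moves by that interval while the quality stays the same.
Dm: root D up a minor third → F, giving Fm.
E: root E up a minor third → G, giving G.
Em: root E up a minor third → G, giving Gm.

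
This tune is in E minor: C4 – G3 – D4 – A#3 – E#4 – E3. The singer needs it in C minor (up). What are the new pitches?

E minor to C minor up is a minor sixth, so every note moves up by that interval.
C4 → Ab4
G3 → Eb4
D4 → Bb4
A#3 → F#4
E#4 → C#5
E3 → C4

Ab4 Eb4 Bb4 F#4 C#5 C4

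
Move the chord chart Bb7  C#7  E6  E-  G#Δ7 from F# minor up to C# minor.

F7 G#7 B6 B- D#Δ7

F# minor up to C# minor is a perfect fifth; each chord root moves by that interval while the quality stays the same.
Bb7: root Bb up a perfect fifth → F, giving F7.
C#7: root C# up a perfect fifth → G#, giving G#7.
E6: root E up a perfect fifth → B, giving B6.
E-: root E up a perfect fifth → B, giving B-.
G#Δ7: root G# up a perfect fifth → D#, giving D#Δ7.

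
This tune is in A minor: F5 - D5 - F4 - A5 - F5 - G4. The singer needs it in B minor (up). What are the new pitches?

From A up to B is a major second; apply that to each pitch.
F5 → G5
D5 → E5
F4 → G4
A5 → B5
F5 → G5
G4 → A4

G5 E5 G4 B5 G5 A4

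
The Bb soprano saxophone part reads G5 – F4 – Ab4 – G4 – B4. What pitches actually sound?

Written C4 on the Bb soprano saxophone sounds as Bb3, a major second lower; apply that shift to every note.
G5 -> F5
F4 -> Eb4
Ab4 -> Gb4
G4 -> F4
B4 -> A4

F5 Eb4 Gb4 F4 A4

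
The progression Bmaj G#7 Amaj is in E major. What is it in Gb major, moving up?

Dbmaj Bb7 Cbmaj

E major up to Gb major is a diminished third; each chord root moves by that interval while the quality stays the same.
Bmaj: root B up a diminished third → Db, giving Dbmaj.
G#7: root G# up a diminished third → Bb, giving Bb7.
Amaj: root A up a diminished third → Cb, giving Cbmaj.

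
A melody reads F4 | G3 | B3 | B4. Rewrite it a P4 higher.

Bb4 C4 E4 E5

A perfect fourth up from F4 gives Bb4.
G3: a fourth up reaches C, and 5 semitones makes it C4.
B3: a fourth up reaches E, and 5 semitones makes it E4.
B4: a fourth up reaches E, and 5 semitones makes it E5.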